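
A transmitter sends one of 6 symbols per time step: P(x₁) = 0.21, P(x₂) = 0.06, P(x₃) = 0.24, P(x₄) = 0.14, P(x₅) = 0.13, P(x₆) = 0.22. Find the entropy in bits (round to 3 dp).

2.471 bits

H = −Σ pᵢ log₂ pᵢ.
−0.21·log₂(0.21) = 0.4728
−0.06·log₂(0.06) = 0.2435
−0.24·log₂(0.24) = 0.4941
−0.14·log₂(0.14) = 0.3971
−0.13·log₂(0.13) = 0.3826
−0.22·log₂(0.22) = 0.4806
Sum ≈ 2.4708 → 2.471 bits.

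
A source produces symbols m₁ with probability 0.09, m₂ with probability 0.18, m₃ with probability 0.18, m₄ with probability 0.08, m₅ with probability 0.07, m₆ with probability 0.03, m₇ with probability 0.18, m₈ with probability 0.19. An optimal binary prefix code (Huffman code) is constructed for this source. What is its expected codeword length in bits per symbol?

Repeatedly combine the two least-probable nodes; the expected code length is the sum of the merged weights.
merge 3/100 + 7/100 → 1/10
merge 2/25 + 9/100 → 17/100
merge 1/10 + 17/100 → 27/100
merge 9/50 + 9/50 → 9/25
merge 9/50 + 19/100 → 37/100
merge 27/100 + 9/25 → 63/100
merge 37/100 + 63/100 → 1
L = 1/10 + 17/100 + 27/100 + 9/25 + 37/100 + 63/100 + 1 = 29/10 = 2.9 bits/symbol.

2.9 bits/symbol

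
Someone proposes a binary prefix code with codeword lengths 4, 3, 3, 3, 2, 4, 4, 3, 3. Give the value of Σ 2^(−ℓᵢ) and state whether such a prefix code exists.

With common denominator 2^4 = 16: Σ 2^(−ℓᵢ) = 1/16 + 2/16 + 2/16 + 2/16 + 4/16 + 1/16 + 1/16 + 2/16 + 2/16 = 17/16 = 1.0625.
Kraft's inequality requires Σ ≤ 1; here Σ = 1.0625 > 1, so no such prefix code exists.

1.0625; no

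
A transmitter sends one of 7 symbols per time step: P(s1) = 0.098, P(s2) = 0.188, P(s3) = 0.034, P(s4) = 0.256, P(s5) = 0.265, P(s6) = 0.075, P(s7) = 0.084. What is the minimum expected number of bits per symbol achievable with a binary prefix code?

2.582 bits/symbol

Repeatedly combine the two least-probable nodes; the expected code length is the sum of the merged weights.
merge 17/500 + 3/40 → 109/1000
merge 21/250 + 49/500 → 91/500
merge 109/1000 + 91/500 → 291/1000
merge 47/250 + 32/125 → 111/250
merge 53/200 + 291/1000 → 139/250
merge 111/250 + 139/250 → 1
L = 109/1000 + 91/500 + 291/1000 + 111/250 + 139/250 + 1 = 1291/500 = 2.582 bits/symbol.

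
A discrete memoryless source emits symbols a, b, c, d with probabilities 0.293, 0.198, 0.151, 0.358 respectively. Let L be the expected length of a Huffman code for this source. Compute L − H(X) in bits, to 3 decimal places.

0.067 bits

Entropy H = −Σ p log₂ p ≈ 1.9239 bits.
Huffman merges: 151/1000+99/500→349/1000; 293/1000+349/1000→321/500; 179/500+321/500→1. L = 1991/1000 ≈ 1.9910.
L − H = 1.9910 − 1.9239 = 0.067 bits.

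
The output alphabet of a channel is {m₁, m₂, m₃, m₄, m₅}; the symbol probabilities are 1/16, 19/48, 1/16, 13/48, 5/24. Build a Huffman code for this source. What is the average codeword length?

2.0625 bits/symbol

Repeatedly combine the two least-probable nodes; the expected code length is the sum of the merged weights.
merge 1/16 + 1/16 → 1/8
merge 1/8 + 5/24 → 1/3
merge 13/48 + 1/3 → 29/48
merge 19/48 + 29/48 → 1
L = 1/8 + 1/3 + 29/48 + 1 = 33/16 = 2.0625 bits/symbol.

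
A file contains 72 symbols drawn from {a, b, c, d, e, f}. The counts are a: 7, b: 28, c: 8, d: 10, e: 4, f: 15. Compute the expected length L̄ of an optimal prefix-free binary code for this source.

Probabilities are the counts divided by 72.
Repeatedly combine the two least-probable nodes; the expected code length is the sum of the merged weights.
merge 1/18 + 7/72 → 11/72
merge 1/9 + 5/36 → 1/4
merge 11/72 + 5/24 → 13/36
merge 1/4 + 13/36 → 11/18
merge 7/18 + 11/18 → 1
L = 11/72 + 1/4 + 13/36 + 11/18 + 1 = 19/8 = 2.375 bits/symbol.

2.375 bits/symbol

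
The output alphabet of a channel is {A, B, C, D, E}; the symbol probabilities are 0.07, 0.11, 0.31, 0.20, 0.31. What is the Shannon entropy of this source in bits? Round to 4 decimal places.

2.1308 bits

H = −Σ pᵢ log₂ pᵢ.
−0.07·log₂(0.07) = 0.2686
−0.11·log₂(0.11) = 0.3503
−0.31·log₂(0.31) = 0.5238
−0.20·log₂(0.20) = 0.4644
−0.31·log₂(0.31) = 0.5238
Sum ≈ 2.1308 → 2.1308 bits.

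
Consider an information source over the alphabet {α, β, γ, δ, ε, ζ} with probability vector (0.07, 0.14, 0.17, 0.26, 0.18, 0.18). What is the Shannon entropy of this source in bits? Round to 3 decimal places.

H = −Σ pᵢ log₂ pᵢ.
−0.07·log₂(0.07) = 0.2686
−0.14·log₂(0.14) = 0.3971
−0.17·log₂(0.17) = 0.4346
−0.26·log₂(0.26) = 0.5053
−0.18·log₂(0.18) = 0.4453
−0.18·log₂(0.18) = 0.4453
Sum ≈ 2.4962 → 2.496 bits.

2.496 bits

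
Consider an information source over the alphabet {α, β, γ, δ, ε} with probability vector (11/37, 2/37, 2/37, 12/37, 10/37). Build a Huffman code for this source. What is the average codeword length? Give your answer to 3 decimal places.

Repeatedly combine the two least-probable nodes; the expected code length is the sum of the merged weights.
merge 2/37 + 2/37 → 4/37
merge 4/37 + 10/37 → 14/37
merge 11/37 + 12/37 → 23/37
merge 14/37 + 23/37 → 1
L = 4/37 + 14/37 + 23/37 + 1 = 78/37 ≈ 2.108 bits/symbol.

2.108 bits/symbol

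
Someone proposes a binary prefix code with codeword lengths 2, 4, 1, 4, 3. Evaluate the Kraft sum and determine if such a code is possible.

With common denominator 2^4 = 16: Σ 2^(−ℓᵢ) = 4/16 + 1/16 + 8/16 + 1/16 + 2/16 = 16/16 = 1.
Kraft's inequality requires Σ ≤ 1; here Σ = 1 ≤ 1, so such a prefix code exists.

1; yes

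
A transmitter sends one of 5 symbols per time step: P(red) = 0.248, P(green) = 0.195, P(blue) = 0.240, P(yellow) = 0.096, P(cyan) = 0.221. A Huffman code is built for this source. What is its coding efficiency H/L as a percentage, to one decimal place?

98.6%

Entropy H = −Σ p log₂ p ≈ 2.2588 bits.
Huffman merges: 12/125+39/200→291/1000; 221/1000+6/25→461/1000; 31/125+291/1000→539/1000; 461/1000+539/1000→1. L = 2291/1000 ≈ 2.2910.
Efficiency = H/L = 2.2588/2.2910 = 98.6%.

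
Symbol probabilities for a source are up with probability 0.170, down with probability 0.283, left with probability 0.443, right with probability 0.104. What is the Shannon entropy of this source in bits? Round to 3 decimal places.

1.810 bits

H = −Σ pᵢ log₂ pᵢ.
−0.170·log₂(0.170) = 0.4346
−0.283·log₂(0.283) = 0.5154
−0.443·log₂(0.443) = 0.5204
−0.104·log₂(0.104) = 0.3396
Sum ≈ 1.8099 → 1.810 bits.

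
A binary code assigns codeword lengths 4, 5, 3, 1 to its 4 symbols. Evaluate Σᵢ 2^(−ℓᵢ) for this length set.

With common denominator 2^5 = 32: Σ 2^(−ℓᵢ) = 2/32 + 1/32 + 4/32 + 16/32 = 23/32 = 0.71875.

0.71875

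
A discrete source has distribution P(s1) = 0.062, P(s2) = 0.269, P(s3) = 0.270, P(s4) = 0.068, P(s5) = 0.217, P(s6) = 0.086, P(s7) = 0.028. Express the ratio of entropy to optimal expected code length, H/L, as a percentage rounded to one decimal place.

98.8%

Entropy H = −Σ p log₂ p ≈ 2.4592 bits.
Huffman merges: 7/250+31/500→9/100; 17/250+43/500→77/500; 9/100+77/500→61/250; 217/1000+61/250→461/1000; 269/1000+27/100→539/1000; 461/1000+539/1000→1. L = 311/125 ≈ 2.4880.
Efficiency = H/L = 2.4592/2.4880 = 98.8%.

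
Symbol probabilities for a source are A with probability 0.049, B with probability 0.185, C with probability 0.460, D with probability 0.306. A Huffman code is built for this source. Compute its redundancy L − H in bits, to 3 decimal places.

0.072 bits

Entropy H = −Σ p log₂ p ≈ 1.7017 bits.
Huffman merges: 49/1000+37/200→117/500; 117/500+153/500→27/50; 23/50+27/50→1. L = 887/500 ≈ 1.7740.
L − H = 1.7740 − 1.7017 = 0.072 bits.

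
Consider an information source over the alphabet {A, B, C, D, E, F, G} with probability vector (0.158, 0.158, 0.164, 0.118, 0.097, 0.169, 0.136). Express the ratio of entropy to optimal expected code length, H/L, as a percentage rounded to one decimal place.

98.3%

Entropy H = −Σ p log₂ p ≈ 2.7842 bits.
Huffman merges: 97/1000+59/500→43/200; 17/125+79/500→147/500; 79/500+41/250→161/500; 169/1000+43/200→48/125; 147/500+161/500→77/125; 48/125+77/125→1. L = 2831/1000 ≈ 2.8310.
Efficiency = H/L = 2.7842/2.8310 = 98.3%.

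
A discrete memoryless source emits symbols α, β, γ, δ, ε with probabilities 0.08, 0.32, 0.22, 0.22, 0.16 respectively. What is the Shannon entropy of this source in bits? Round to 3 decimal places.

2.202 bits

H = −Σ pᵢ log₂ pᵢ.
−0.08·log₂(0.08) = 0.2915
−0.32·log₂(0.32) = 0.5260
−0.22·log₂(0.22) = 0.4806
−0.22·log₂(0.22) = 0.4806
−0.16·log₂(0.16) = 0.4230
Sum ≈ 2.2017 → 2.202 bits.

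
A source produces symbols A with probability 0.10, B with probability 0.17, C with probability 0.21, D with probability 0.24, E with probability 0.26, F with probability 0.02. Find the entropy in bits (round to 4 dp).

H = −Σ pᵢ log₂ pᵢ.
−0.10·log₂(0.10) = 0.3322
−0.17·log₂(0.17) = 0.4346
−0.21·log₂(0.21) = 0.4728
−0.24·log₂(0.24) = 0.4941
−0.26·log₂(0.26) = 0.5053
−0.02·log₂(0.02) = 0.1129
Sum ≈ 2.3519 → 2.3519 bits.

2.3519 bits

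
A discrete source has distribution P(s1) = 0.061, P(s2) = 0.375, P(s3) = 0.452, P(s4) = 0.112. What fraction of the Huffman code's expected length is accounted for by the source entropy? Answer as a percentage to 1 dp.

95.8%

Entropy H = −Σ p log₂ p ≈ 1.6483 bits.
Huffman merges: 61/1000+14/125→173/1000; 173/1000+3/8→137/250; 113/250+137/250→1. L = 1721/1000 ≈ 1.7210.
Efficiency = H/L = 1.6483/1.7210 = 95.8%.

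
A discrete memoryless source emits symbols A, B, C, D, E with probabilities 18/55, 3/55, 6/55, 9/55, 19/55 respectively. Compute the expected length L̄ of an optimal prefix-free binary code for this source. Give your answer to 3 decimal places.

Repeatedly combine the two least-probable nodes; the expected code length is the sum of the merged weights.
merge 3/55 + 6/55 → 9/55
merge 9/55 + 9/55 → 18/55
merge 18/55 + 18/55 → 36/55
merge 19/55 + 36/55 → 1
L = 9/55 + 18/55 + 36/55 + 1 = 118/55 ≈ 2.145 bits/symbol.

2.145 bits/symbol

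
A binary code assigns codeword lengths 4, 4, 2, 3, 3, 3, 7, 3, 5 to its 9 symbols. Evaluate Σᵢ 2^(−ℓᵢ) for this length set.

0.9140625

With common denominator 2^7 = 128: Σ 2^(−ℓᵢ) = 8/128 + 8/128 + 32/128 + 16/128 + 16/128 + 16/128 + 1/128 + 16/128 + 4/128 = 117/128 = 0.9140625.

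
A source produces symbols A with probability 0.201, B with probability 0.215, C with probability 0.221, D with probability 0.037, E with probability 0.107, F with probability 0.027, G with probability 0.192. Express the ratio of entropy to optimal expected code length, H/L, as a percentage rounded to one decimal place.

Entropy H = −Σ p log₂ p ≈ 2.5422 bits.
Huffman merges: 27/1000+37/1000→8/125; 8/125+107/1000→171/1000; 171/1000+24/125→363/1000; 201/1000+43/200→52/125; 221/1000+363/1000→73/125; 52/125+73/125→1. L = 1299/500 ≈ 2.5980.
Efficiency = H/L = 2.5422/2.5980 = 97.9%.

97.9%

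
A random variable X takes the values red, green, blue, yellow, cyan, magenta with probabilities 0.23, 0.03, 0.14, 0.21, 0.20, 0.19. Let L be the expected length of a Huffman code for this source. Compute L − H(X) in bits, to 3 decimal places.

Entropy H = −Σ p log₂ p ≈ 2.4290 bits.
Huffman merges: 3/100+7/50→17/100; 17/100+19/100→9/25; 1/5+21/100→41/100; 23/100+9/25→59/100; 41/100+59/100→1. L = 253/100 ≈ 2.5300.
L − H = 2.5300 − 2.4290 = 0.101 bits.

0.101 bits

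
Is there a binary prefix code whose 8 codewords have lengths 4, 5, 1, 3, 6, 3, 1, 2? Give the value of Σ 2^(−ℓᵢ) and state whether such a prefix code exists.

With common denominator 2^6 = 64: Σ 2^(−ℓᵢ) = 4/64 + 2/64 + 32/64 + 8/64 + 1/64 + 8/64 + 32/64 + 16/64 = 103/64 = 1.609375.
Kraft's inequality requires Σ ≤ 1; here Σ = 1.609375 > 1, so no such prefix code exists.

1.609375; no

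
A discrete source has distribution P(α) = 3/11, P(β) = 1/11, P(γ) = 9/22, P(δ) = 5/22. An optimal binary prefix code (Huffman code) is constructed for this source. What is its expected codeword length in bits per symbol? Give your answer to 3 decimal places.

Repeatedly combine the two least-probable nodes; the expected code length is the sum of the merged weights.
merge 1/11 + 5/22 → 7/22
merge 3/11 + 7/22 → 13/22
merge 9/22 + 13/22 → 1
L = 7/22 + 13/22 + 1 = 21/11 ≈ 1.909 bits/symbol.

1.909 bits/symbol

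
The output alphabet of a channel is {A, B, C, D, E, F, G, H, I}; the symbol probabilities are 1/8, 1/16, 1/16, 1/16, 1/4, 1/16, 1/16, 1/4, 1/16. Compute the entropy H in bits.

Each probability is a power of 1/2, so log₂(1/p) is an integer.
H = Σ p·log₂(1/p) = 1/8·3 + 1/16·4 + 1/16·4 + 1/16·4 + 1/4·2 + 1/16·4 + 1/16·4 + 1/4·2 + 1/16·4 = 2.875 bits.

2.875 bits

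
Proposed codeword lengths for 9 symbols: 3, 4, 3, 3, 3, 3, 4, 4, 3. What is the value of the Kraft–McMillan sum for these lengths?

0.9375

With common denominator 2^4 = 16: Σ 2^(−ℓᵢ) = 2/16 + 1/16 + 2/16 + 2/16 + 2/16 + 2/16 + 1/16 + 1/16 + 2/16 = 15/16 = 0.9375.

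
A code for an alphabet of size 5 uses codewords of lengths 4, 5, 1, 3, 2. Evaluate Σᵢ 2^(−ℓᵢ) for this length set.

With common denominator 2^5 = 32: Σ 2^(−ℓᵢ) = 2/32 + 1/32 + 16/32 + 4/32 + 8/32 = 31/32 = 0.96875.

0.96875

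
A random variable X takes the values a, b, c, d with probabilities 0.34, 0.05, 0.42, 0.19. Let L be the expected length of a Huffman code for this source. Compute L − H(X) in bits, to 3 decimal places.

0.094 bits

Entropy H = −Σ p log₂ p ≈ 1.7261 bits.
Huffman merges: 1/20+19/100→6/25; 6/25+17/50→29/50; 21/50+29/50→1. L = 91/50 ≈ 1.8200.
L − H = 1.8200 − 1.7261 = 0.094 bits.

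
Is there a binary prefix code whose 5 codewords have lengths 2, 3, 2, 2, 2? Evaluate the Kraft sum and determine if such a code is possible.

With common denominator 2^3 = 8: Σ 2^(−ℓᵢ) = 2/8 + 1/8 + 2/8 + 2/8 + 2/8 = 9/8 = 1.125.
Kraft's inequality requires Σ ≤ 1; here Σ = 1.125 > 1, so no such prefix code exists.

1.125; no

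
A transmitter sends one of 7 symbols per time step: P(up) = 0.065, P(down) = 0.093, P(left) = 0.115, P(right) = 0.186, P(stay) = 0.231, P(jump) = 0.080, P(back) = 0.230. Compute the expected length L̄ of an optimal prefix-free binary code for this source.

Repeatedly combine the two least-probable nodes; the expected code length is the sum of the merged weights.
merge 13/200 + 2/25 → 29/200
merge 93/1000 + 23/200 → 26/125
merge 29/200 + 93/500 → 331/1000
merge 26/125 + 23/100 → 219/500
merge 231/1000 + 331/1000 → 281/500
merge 219/500 + 281/500 → 1
L = 29/200 + 26/125 + 331/1000 + 219/500 + 281/500 + 1 = 671/250 = 2.684 bits/symbol.

2.684 bits/symbol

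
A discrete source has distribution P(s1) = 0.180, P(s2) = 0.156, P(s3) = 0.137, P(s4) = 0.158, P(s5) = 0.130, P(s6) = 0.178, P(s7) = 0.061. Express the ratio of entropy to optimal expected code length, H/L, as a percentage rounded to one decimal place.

Entropy H = −Σ p log₂ p ≈ 2.7489 bits.
Huffman merges: 61/1000+13/100→191/1000; 137/1000+39/250→293/1000; 79/500+89/500→42/125; 9/50+191/1000→371/1000; 293/1000+42/125→629/1000; 371/1000+629/1000→1. L = 141/50 ≈ 2.8200.
Efficiency = H/L = 2.7489/2.8200 = 97.5%.

97.5%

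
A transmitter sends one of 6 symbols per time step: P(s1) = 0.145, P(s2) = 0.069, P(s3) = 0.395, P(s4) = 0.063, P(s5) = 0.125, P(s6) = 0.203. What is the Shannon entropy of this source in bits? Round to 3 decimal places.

H = −Σ pᵢ log₂ pᵢ.
−0.145·log₂(0.145) = 0.4040
−0.069·log₂(0.069) = 0.2662
−0.395·log₂(0.395) = 0.5293
−0.063·log₂(0.063) = 0.2513
−0.125·log₂(0.125) = 0.3750
−0.203·log₂(0.203) = 0.4670
Sum ≈ 2.2927 → 2.293 bits.

2.293 bits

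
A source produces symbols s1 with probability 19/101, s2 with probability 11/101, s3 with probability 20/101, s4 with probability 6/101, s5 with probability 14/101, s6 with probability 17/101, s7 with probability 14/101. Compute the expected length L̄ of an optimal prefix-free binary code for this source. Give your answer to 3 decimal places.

Repeatedly combine the two least-probable nodes; the expected code length is the sum of the merged weights.
merge 6/101 + 11/101 → 17/101
merge 14/101 + 14/101 → 28/101
merge 17/101 + 17/101 → 34/101
merge 19/101 + 20/101 → 39/101
merge 28/101 + 34/101 → 62/101
merge 39/101 + 62/101 → 1
L = 17/101 + 28/101 + 34/101 + 39/101 + 62/101 + 1 = 281/101 ≈ 2.782 bits/symbol.

2.782 bits/symbol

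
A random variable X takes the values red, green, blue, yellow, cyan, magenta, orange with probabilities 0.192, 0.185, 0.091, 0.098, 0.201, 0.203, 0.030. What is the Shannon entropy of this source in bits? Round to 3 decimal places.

H = −Σ pᵢ log₂ pᵢ.
−0.192·log₂(0.192) = 0.4571
−0.185·log₂(0.185) = 0.4504
−0.091·log₂(0.091) = 0.3147
−0.098·log₂(0.098) = 0.3284
−0.201·log₂(0.201) = 0.4653
−0.203·log₂(0.203) = 0.4670
−0.030·log₂(0.030) = 0.1518
Sum ≈ 2.6346 → 2.635 bits.

2.635 bits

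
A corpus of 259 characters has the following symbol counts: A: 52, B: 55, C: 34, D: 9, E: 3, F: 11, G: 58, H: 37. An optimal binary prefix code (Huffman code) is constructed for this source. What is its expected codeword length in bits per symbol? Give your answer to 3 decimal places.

Probabilities are the counts divided by 259.
Repeatedly combine the two least-probable nodes; the expected code length is the sum of the merged weights.
merge 3/259 + 9/259 → 12/259
merge 11/259 + 12/259 → 23/259
merge 23/259 + 34/259 → 57/259
merge 1/7 + 52/259 → 89/259
merge 55/259 + 57/259 → 16/37
merge 58/259 + 89/259 → 21/37
merge 16/37 + 21/37 → 1
L = 12/259 + 23/259 + 57/259 + 89/259 + 16/37 + 21/37 + 1 = 699/259 ≈ 2.699 bits/symbol.

2.699 bits/symbol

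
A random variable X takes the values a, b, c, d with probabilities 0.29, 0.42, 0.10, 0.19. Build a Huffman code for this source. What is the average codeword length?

1.87 bits/symbol

Repeatedly combine the two least-probable nodes; the expected code length is the sum of the merged weights.
merge 1/10 + 19/100 → 29/100
merge 29/100 + 29/100 → 29/50
merge 21/50 + 29/50 → 1
L = 29/100 + 29/50 + 1 = 187/100 = 1.87 bits/symbol.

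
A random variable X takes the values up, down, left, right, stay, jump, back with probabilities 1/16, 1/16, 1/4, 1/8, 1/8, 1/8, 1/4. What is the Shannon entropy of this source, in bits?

Each probability is a power of 1/2, so log₂(1/p) is an integer.
H = Σ p·log₂(1/p) = 1/16·4 + 1/16·4 + 1/4·2 + 1/8·3 + 1/8·3 + 1/8·3 + 1/4·2 = 2.625 bits.

2.625 bits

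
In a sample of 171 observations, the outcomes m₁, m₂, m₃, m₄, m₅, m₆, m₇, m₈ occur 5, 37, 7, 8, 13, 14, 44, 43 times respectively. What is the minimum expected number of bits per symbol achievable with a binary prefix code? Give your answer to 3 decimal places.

2.620 bits/symbol

Probabilities are the counts divided by 171.
Repeatedly combine the two least-probable nodes; the expected code length is the sum of the merged weights.
merge 5/171 + 7/171 → 4/57
merge 8/171 + 4/57 → 20/171
merge 13/171 + 14/171 → 3/19
merge 20/171 + 3/19 → 47/171
merge 37/171 + 43/171 → 80/171
merge 44/171 + 47/171 → 91/171
merge 80/171 + 91/171 → 1
L = 4/57 + 20/171 + 3/19 + 47/171 + 80/171 + 91/171 + 1 = 448/171 ≈ 2.620 bits/symbol.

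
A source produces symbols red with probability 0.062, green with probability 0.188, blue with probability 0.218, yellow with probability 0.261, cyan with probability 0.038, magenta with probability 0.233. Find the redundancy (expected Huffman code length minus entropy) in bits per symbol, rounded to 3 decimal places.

Entropy H = −Σ p log₂ p ≈ 2.3558 bits.
Huffman merges: 19/500+31/500→1/10; 1/10+47/250→36/125; 109/500+233/1000→451/1000; 261/1000+36/125→549/1000; 451/1000+549/1000→1. L = 597/250 ≈ 2.3880.
L − H = 2.3880 − 2.3558 = 0.032 bits.

0.032 bits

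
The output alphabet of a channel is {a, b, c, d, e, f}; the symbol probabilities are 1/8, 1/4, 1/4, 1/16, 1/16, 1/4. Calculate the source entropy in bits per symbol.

2.375 bits

Each probability is a power of 1/2, so log₂(1/p) is an integer.
H = Σ p·log₂(1/p) = 1/8·3 + 1/4·2 + 1/4·2 + 1/16·4 + 1/16·4 + 1/4·2 = 2.375 bits.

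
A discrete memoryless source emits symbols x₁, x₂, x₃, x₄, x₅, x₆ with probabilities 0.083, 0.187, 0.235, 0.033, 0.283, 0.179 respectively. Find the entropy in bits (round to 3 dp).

H = −Σ pᵢ log₂ pᵢ.
−0.083·log₂(0.083) = 0.2980
−0.187·log₂(0.187) = 0.4523
−0.235·log₂(0.235) = 0.4910
−0.033·log₂(0.033) = 0.1624
−0.283·log₂(0.283) = 0.5154
−0.179·log₂(0.179) = 0.4443
Sum ≈ 2.3634 → 2.363 bits.

2.363 bits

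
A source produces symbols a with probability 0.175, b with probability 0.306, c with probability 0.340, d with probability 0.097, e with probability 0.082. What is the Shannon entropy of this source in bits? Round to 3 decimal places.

2.114 bits

H = −Σ pᵢ log₂ pᵢ.
−0.175·log₂(0.175) = 0.4401
−0.306·log₂(0.306) = 0.5228
−0.340·log₂(0.340) = 0.5292
−0.097·log₂(0.097) = 0.3265
−0.082·log₂(0.082) = 0.2959
Sum ≈ 2.1144 → 2.114 bits.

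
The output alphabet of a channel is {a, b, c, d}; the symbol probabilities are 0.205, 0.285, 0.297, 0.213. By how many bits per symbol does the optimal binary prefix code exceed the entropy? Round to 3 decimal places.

Entropy H = −Σ p log₂ p ≈ 1.9802 bits.
Huffman merges: 41/200+213/1000→209/500; 57/200+297/1000→291/500; 209/500+291/500→1. L = 2 ≈ 2.0000.
L − H = 2.0000 − 1.9802 = 0.020 bits.

0.020 bits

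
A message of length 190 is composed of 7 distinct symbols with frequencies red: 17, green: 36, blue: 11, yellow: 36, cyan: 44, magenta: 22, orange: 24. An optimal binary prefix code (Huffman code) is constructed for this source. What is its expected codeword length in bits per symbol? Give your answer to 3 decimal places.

2.726 bits/symbol

Probabilities are the counts divided by 190.
Repeatedly combine the two least-probable nodes; the expected code length is the sum of the merged weights.
merge 11/190 + 17/190 → 14/95
merge 11/95 + 12/95 → 23/95
merge 14/95 + 18/95 → 32/95
merge 18/95 + 22/95 → 8/19
merge 23/95 + 32/95 → 11/19
merge 8/19 + 11/19 → 1
L = 14/95 + 23/95 + 32/95 + 8/19 + 11/19 + 1 = 259/95 ≈ 2.726 bits/symbol.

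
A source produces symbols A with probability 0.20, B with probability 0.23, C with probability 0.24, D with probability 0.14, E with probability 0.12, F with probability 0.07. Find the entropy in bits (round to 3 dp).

2.479 bits

H = −Σ pᵢ log₂ pᵢ.
−0.20·log₂(0.20) = 0.4644
−0.23·log₂(0.23) = 0.4877
−0.24·log₂(0.24) = 0.4941
−0.14·log₂(0.14) = 0.3971
−0.12·log₂(0.12) = 0.3671
−0.07·log₂(0.07) = 0.2686
Sum ≈ 2.4789 → 2.479 bits.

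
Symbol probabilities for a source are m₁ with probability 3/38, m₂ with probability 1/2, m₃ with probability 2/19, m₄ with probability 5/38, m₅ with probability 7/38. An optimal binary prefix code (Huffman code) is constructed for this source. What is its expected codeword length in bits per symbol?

Repeatedly combine the two least-probable nodes; the expected code length is the sum of the merged weights.
merge 3/38 + 2/19 → 7/38
merge 5/38 + 7/38 → 6/19
merge 7/38 + 6/19 → 1/2
merge 1/2 + 1/2 → 1
L = 7/38 + 6/19 + 1/2 + 1 = 2 bits/symbol.

2 bits/symbol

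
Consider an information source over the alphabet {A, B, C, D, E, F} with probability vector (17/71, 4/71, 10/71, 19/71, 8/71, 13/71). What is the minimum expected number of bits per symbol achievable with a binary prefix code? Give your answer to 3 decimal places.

2.479 bits/symbol

Repeatedly combine the two least-probable nodes; the expected code length is the sum of the merged weights.
merge 4/71 + 8/71 → 12/71
merge 10/71 + 12/71 → 22/71
merge 13/71 + 17/71 → 30/71
merge 19/71 + 22/71 → 41/71
merge 30/71 + 41/71 → 1
L = 12/71 + 22/71 + 30/71 + 41/71 + 1 = 176/71 ≈ 2.479 bits/symbol.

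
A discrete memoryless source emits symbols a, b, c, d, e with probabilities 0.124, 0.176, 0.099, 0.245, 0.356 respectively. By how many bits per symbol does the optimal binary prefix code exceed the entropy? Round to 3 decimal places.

0.051 bits

Entropy H = −Σ p log₂ p ≈ 2.1725 bits.
Huffman merges: 99/1000+31/250→223/1000; 22/125+223/1000→399/1000; 49/200+89/250→601/1000; 399/1000+601/1000→1. L = 2223/1000 ≈ 2.2230.
L − H = 2.2230 − 2.1725 = 0.051 bits.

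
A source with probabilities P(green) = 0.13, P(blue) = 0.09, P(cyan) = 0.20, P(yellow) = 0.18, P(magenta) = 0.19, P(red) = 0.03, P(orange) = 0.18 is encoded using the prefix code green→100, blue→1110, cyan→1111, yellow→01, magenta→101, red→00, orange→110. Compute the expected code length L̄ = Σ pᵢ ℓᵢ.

L̄ = Σ pᵢ·ℓᵢ = 0.13·3 + 0.09·4 + 0.20·4 + 0.18·2 + 0.19·3 + 0.03·2 + 0.18·3 = 3.08 bits/symbol.

3.08 bits/symbol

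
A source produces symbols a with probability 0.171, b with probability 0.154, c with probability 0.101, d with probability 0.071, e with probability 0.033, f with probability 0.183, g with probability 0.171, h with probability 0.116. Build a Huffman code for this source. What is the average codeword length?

2.921 bits/symbol

Repeatedly combine the two least-probable nodes; the expected code length is the sum of the merged weights.
merge 33/1000 + 71/1000 → 13/125
merge 101/1000 + 13/125 → 41/200
merge 29/250 + 77/500 → 27/100
merge 171/1000 + 171/1000 → 171/500
merge 183/1000 + 41/200 → 97/250
merge 27/100 + 171/500 → 153/250
merge 97/250 + 153/250 → 1
L = 13/125 + 41/200 + 27/100 + 171/500 + 97/250 + 153/250 + 1 = 2921/1000 = 2.921 bits/symbol.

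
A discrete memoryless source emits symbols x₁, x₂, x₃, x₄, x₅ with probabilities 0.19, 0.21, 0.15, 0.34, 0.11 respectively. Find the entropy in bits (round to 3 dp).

H = −Σ pᵢ log₂ pᵢ.
−0.19·log₂(0.19) = 0.4552
−0.21·log₂(0.21) = 0.4728
−0.15·log₂(0.15) = 0.4105
−0.34·log₂(0.34) = 0.5292
−0.11·log₂(0.11) = 0.3503
Sum ≈ 2.2181 → 2.218 bits.

2.218 bits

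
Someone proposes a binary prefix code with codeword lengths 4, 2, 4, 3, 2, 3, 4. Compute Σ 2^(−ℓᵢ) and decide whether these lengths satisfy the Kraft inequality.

With common denominator 2^4 = 16: Σ 2^(−ℓᵢ) = 1/16 + 4/16 + 1/16 + 2/16 + 4/16 + 2/16 + 1/16 = 15/16 = 0.9375.
Kraft's inequality requires Σ ≤ 1; here Σ = 0.9375 ≤ 1, so such a prefix code exists.

0.9375; yes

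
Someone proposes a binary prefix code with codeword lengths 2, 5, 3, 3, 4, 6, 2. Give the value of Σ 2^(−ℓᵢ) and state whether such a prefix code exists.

With common denominator 2^6 = 64: Σ 2^(−ℓᵢ) = 16/64 + 2/64 + 8/64 + 8/64 + 4/64 + 1/64 + 16/64 = 55/64 = 0.859375.
Kraft's inequality requires Σ ≤ 1; here Σ = 0.859375 ≤ 1, so such a prefix code exists.

0.859375; yes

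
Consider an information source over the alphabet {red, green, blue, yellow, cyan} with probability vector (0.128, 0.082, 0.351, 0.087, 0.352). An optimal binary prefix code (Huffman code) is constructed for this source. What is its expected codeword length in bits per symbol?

Repeatedly combine the two least-probable nodes; the expected code length is the sum of the merged weights.
merge 41/500 + 87/1000 → 169/1000
merge 16/125 + 169/1000 → 297/1000
merge 297/1000 + 351/1000 → 81/125
merge 44/125 + 81/125 → 1
L = 169/1000 + 297/1000 + 81/125 + 1 = 1057/500 = 2.114 bits/symbol.

2.114 bits/symbol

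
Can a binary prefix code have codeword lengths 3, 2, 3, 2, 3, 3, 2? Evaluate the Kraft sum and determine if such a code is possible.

With common denominator 2^3 = 8: Σ 2^(−ℓᵢ) = 1/8 + 2/8 + 1/8 + 2/8 + 1/8 + 1/8 + 2/8 = 10/8 = 1.25.
Kraft's inequality requires Σ ≤ 1; here Σ = 1.25 > 1, so no such prefix code exists.

1.25; no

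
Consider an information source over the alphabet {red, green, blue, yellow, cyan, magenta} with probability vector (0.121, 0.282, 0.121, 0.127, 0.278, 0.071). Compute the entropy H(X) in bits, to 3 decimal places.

H = −Σ pᵢ log₂ pᵢ.
−0.121·log₂(0.121) = 0.3687
−0.282·log₂(0.282) = 0.5150
−0.121·log₂(0.121) = 0.3687
−0.127·log₂(0.127) = 0.3781
−0.278·log₂(0.278) = 0.5134
−0.071·log₂(0.071) = 0.2709
Sum ≈ 2.4148 → 2.415 bits.

2.415 bits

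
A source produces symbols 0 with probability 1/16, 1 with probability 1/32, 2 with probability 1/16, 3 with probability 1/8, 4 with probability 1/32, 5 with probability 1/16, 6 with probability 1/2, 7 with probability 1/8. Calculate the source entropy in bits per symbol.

Each probability is a power of 1/2, so log₂(1/p) is an integer.
H = Σ p·log₂(1/p) = 1/16·4 + 1/32·5 + 1/16·4 + 1/8·3 + 1/32·5 + 1/16·4 + 1/2·1 + 1/8·3 = 2.3125 bits.

2.3125 bits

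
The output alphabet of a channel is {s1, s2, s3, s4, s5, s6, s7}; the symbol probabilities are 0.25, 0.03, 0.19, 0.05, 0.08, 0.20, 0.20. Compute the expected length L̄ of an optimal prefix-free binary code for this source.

2.59 bits/symbol

Repeatedly combine the two least-probable nodes; the expected code length is the sum of the merged weights.
merge 3/100 + 1/20 → 2/25
merge 2/25 + 2/25 → 4/25
merge 4/25 + 19/100 → 7/20
merge 1/5 + 1/5 → 2/5
merge 1/4 + 7/20 → 3/5
merge 2/5 + 3/5 → 1
L = 2/25 + 4/25 + 7/20 + 2/5 + 3/5 + 1 = 259/100 = 2.59 bits/symbol.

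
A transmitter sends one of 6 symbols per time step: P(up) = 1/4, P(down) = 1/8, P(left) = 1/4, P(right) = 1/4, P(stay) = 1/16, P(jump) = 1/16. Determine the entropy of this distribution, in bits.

2.375 bits

Each probability is a power of 1/2, so log₂(1/p) is an integer.
H = Σ p·log₂(1/p) = 1/4·2 + 1/8·3 + 1/4·2 + 1/4·2 + 1/16·4 + 1/16·4 = 2.375 bits.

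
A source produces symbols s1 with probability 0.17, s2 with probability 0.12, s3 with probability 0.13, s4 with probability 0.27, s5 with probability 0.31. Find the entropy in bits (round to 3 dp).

2.218 bits

H = −Σ pᵢ log₂ pᵢ.
−0.17·log₂(0.17) = 0.4346
−0.12·log₂(0.12) = 0.3671
−0.13·log₂(0.13) = 0.3826
−0.27·log₂(0.27) = 0.5100
−0.31·log₂(0.31) = 0.5238
Sum ≈ 2.2181 → 2.218 bits.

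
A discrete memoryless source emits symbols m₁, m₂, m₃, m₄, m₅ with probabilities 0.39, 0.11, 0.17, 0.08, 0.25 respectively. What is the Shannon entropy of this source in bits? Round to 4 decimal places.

H = −Σ pᵢ log₂ pᵢ.
−0.39·log₂(0.39) = 0.5298
−0.11·log₂(0.11) = 0.3503
−0.17·log₂(0.17) = 0.4346
−0.08·log₂(0.08) = 0.2915
−0.25·log₂(0.25) = 0.5000
Sum ≈ 2.1062 → 2.1062 bits.

2.1062 bits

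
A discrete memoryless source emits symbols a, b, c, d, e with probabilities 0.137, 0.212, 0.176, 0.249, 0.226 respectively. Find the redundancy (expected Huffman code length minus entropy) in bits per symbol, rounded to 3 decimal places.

Entropy H = −Σ p log₂ p ≈ 2.2928 bits.
Huffman merges: 137/1000+22/125→313/1000; 53/250+113/500→219/500; 249/1000+313/1000→281/500; 219/500+281/500→1. L = 2313/1000 ≈ 2.3130.
L − H = 2.3130 − 2.2928 = 0.020 bits.

0.020 bits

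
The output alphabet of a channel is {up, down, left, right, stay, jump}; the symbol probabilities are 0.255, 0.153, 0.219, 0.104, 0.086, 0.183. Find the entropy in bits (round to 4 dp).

H = −Σ pᵢ log₂ pᵢ.
−0.255·log₂(0.255) = 0.5027
−0.153·log₂(0.153) = 0.4144
−0.219·log₂(0.219) = 0.4798
−0.104·log₂(0.104) = 0.3396
−0.086·log₂(0.086) = 0.3044
−0.183·log₂(0.183) = 0.4484
Sum ≈ 2.4893 → 2.4893 bits.

2.4893 bits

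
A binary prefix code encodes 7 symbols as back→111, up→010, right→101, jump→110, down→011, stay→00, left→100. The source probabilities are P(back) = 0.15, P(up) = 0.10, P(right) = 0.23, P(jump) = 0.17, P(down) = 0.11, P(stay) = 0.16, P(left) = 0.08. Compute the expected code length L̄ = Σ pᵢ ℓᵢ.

2.84 bits/symbol

L̄ = Σ pᵢ·ℓᵢ = 0.15·3 + 0.10·3 + 0.23·3 + 0.17·3 + 0.11·3 + 0.16·2 + 0.08·3 = 2.84 bits/symbol.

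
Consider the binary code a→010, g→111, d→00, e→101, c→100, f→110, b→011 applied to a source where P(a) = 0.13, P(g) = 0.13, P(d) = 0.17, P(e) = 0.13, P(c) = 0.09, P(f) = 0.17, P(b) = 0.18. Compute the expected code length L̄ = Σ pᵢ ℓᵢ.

L̄ = Σ pᵢ·ℓᵢ = 0.13·3 + 0.13·3 + 0.17·2 + 0.13·3 + 0.09·3 + 0.17·3 + 0.18·3 = 2.83 bits/symbol.

2.83 bits/symbol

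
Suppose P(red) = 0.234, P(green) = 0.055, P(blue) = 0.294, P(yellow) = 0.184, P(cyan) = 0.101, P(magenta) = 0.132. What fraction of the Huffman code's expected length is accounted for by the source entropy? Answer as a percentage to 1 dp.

98.6%

Entropy H = −Σ p log₂ p ≈ 2.4088 bits.
Huffman merges: 11/200+101/1000→39/250; 33/250+39/250→36/125; 23/125+117/500→209/500; 36/125+147/500→291/500; 209/500+291/500→1. L = 611/250 ≈ 2.4440.
Efficiency = H/L = 2.4088/2.4440 = 98.6%.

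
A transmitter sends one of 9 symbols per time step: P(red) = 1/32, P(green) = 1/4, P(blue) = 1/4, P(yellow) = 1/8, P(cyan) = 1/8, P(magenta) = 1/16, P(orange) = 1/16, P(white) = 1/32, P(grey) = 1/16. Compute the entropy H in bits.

2.8125 bits

Each probability is a power of 1/2, so log₂(1/p) is an integer.
H = Σ p·log₂(1/p) = 1/32·5 + 1/4·2 + 1/4·2 + 1/8·3 + 1/8·3 + 1/16·4 + 1/16·4 + 1/32·5 + 1/16·4 = 2.8125 bits.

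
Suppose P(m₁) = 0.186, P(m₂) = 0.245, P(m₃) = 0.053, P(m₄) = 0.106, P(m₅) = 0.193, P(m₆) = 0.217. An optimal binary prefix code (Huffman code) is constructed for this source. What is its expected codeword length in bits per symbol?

Repeatedly combine the two least-probable nodes; the expected code length is the sum of the merged weights.
merge 53/1000 + 53/500 → 159/1000
merge 159/1000 + 93/500 → 69/200
merge 193/1000 + 217/1000 → 41/100
merge 49/200 + 69/200 → 59/100
merge 41/100 + 59/100 → 1
L = 159/1000 + 69/200 + 41/100 + 59/100 + 1 = 313/125 = 2.504 bits/symbol.

2.504 bits/symbol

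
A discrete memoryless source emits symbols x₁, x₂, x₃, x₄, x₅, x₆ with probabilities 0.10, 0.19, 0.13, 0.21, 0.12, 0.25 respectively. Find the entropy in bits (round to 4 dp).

2.5100 bits

H = −Σ pᵢ log₂ pᵢ.
−0.10·log₂(0.10) = 0.3322
−0.19·log₂(0.19) = 0.4552
−0.13·log₂(0.13) = 0.3826
−0.21·log₂(0.21) = 0.4728
−0.12·log₂(0.12) = 0.3671
−0.25·log₂(0.25) = 0.5000
Sum ≈ 2.5100 → 2.5100 bits.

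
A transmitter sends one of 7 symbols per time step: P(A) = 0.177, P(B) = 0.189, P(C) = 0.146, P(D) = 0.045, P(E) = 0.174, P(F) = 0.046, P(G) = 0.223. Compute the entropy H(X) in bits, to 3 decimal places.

2.629 bits

H = −Σ pᵢ log₂ pᵢ.
−0.177·log₂(0.177) = 0.4422
−0.189·log₂(0.189) = 0.4543
−0.146·log₂(0.146) = 0.4053
−0.045·log₂(0.045) = 0.2013
−0.174·log₂(0.174) = 0.4390
−0.046·log₂(0.046) = 0.2043
−0.223·log₂(0.223) = 0.4828
Sum ≈ 2.6291 → 2.629 bits.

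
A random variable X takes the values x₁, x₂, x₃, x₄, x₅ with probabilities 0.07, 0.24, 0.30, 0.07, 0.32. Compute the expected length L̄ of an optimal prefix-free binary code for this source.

Repeatedly combine the two least-probable nodes; the expected code length is the sum of the merged weights.
merge 7/100 + 7/100 → 7/50
merge 7/50 + 6/25 → 19/50
merge 3/10 + 8/25 → 31/50
merge 19/50 + 31/50 → 1
L = 7/50 + 19/50 + 31/50 + 1 = 107/50 = 2.14 bits/symbol.

2.14 bits/symbol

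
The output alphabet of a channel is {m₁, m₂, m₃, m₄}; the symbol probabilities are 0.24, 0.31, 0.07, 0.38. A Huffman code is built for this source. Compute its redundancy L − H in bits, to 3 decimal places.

Entropy H = −Σ p log₂ p ≈ 1.8169 bits.
Huffman merges: 7/100+6/25→31/100; 31/100+31/100→31/50; 19/50+31/50→1. L = 193/100 ≈ 1.9300.
L − H = 1.9300 − 1.8169 = 0.113 bits.

0.113 bits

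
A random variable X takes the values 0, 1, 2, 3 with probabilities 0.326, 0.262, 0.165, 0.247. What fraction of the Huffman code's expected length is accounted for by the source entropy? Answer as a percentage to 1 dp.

Entropy H = −Σ p log₂ p ≈ 1.9607 bits.
Huffman merges: 33/200+247/1000→103/250; 131/500+163/500→147/250; 103/250+147/250→1. L = 2 ≈ 2.0000.
Efficiency = H/L = 1.9607/2.0000 = 98.0%.

98.0%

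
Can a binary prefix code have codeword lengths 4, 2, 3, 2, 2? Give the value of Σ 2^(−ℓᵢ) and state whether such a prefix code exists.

0.9375; yes

With common denominator 2^4 = 16: Σ 2^(−ℓᵢ) = 1/16 + 4/16 + 2/16 + 4/16 + 4/16 = 15/16 = 0.9375.
Kraft's inequality requires Σ ≤ 1; here Σ = 0.9375 ≤ 1, so such a prefix code exists.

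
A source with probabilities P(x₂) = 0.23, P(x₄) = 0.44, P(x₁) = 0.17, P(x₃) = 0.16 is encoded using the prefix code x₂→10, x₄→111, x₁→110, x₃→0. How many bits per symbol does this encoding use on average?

L̄ = Σ pᵢ·ℓᵢ = 0.23·2 + 0.44·3 + 0.17·3 + 0.16·1 = 2.45 bits/symbol.

2.45 bits/symbol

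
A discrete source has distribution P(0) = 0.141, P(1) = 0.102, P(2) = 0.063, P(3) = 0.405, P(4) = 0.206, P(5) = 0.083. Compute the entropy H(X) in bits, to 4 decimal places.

2.2814 bits

H = −Σ pᵢ log₂ pᵢ.
−0.141·log₂(0.141) = 0.3985
−0.102·log₂(0.102) = 0.3359
−0.063·log₂(0.063) = 0.2513
−0.405·log₂(0.405) = 0.5281
−0.206·log₂(0.206) = 0.4695
−0.083·log₂(0.083) = 0.2980
Sum ≈ 2.2814 → 2.2814 bits.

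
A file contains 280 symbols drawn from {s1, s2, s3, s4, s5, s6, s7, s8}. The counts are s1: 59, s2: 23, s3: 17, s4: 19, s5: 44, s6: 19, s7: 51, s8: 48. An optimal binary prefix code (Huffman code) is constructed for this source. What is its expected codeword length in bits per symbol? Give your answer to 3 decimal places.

2.886 bits/symbol

Probabilities are the counts divided by 280.
Repeatedly combine the two least-probable nodes; the expected code length is the sum of the merged weights.
merge 17/280 + 19/280 → 9/70
merge 19/280 + 23/280 → 3/20
merge 9/70 + 3/20 → 39/140
merge 11/70 + 6/35 → 23/70
merge 51/280 + 59/280 → 11/28
merge 39/140 + 23/70 → 17/28
merge 11/28 + 17/28 → 1
L = 9/70 + 3/20 + 39/140 + 23/70 + 11/28 + 17/28 + 1 = 101/35 ≈ 2.886 bits/symbol.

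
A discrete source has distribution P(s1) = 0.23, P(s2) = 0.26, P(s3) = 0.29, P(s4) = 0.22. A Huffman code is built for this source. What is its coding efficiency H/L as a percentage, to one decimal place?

99.6%

Entropy H = −Σ p log₂ p ≈ 1.9914 bits.
Huffman merges: 11/50+23/100→9/20; 13/50+29/100→11/20; 9/20+11/20→1. L = 2 ≈ 2.0000.
Efficiency = H/L = 1.9914/2.0000 = 99.6%.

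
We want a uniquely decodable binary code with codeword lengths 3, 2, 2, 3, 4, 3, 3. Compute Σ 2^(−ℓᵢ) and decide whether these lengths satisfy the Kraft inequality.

1.0625; no

With common denominator 2^4 = 16: Σ 2^(−ℓᵢ) = 2/16 + 4/16 + 4/16 + 2/16 + 1/16 + 2/16 + 2/16 = 17/16 = 1.0625.
Kraft's inequality requires Σ ≤ 1; here Σ = 1.0625 > 1, so no such prefix code exists.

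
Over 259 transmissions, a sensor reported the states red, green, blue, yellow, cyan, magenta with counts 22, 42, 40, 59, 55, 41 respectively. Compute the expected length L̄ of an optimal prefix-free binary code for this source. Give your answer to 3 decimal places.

2.560 bits/symbol

Probabilities are the counts divided by 259.
Repeatedly combine the two least-probable nodes; the expected code length is the sum of the merged weights.
merge 22/259 + 40/259 → 62/259
merge 41/259 + 6/37 → 83/259
merge 55/259 + 59/259 → 114/259
merge 62/259 + 83/259 → 145/259
merge 114/259 + 145/259 → 1
L = 62/259 + 83/259 + 114/259 + 145/259 + 1 = 663/259 ≈ 2.560 bits/symbol.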